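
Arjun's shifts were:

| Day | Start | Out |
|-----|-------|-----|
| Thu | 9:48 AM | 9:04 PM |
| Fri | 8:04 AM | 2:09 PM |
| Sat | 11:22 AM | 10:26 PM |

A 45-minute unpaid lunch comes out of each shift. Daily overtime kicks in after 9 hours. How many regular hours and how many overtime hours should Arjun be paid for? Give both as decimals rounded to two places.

Thu: 9:48 AM–9:04 PM = 11 h 16 min; less 45 min break → 10 h 31 min
Fri: 8:04 AM–2:09 PM = 6 h 5 min; less 45 min break → 5 h 20 min
Sat: 11:22 AM–10:26 PM = 11 h 4 min; less 45 min break → 10 h 19 min
Thu reg 9 h 0 min / OT 1 h 31 min; Fri reg 5 h 20 min / OT 0 h 0 min; Sat reg 9 h 0 min / OT 1 h 19 min.
Totals: regular 23 h 20 min, overtime 2 h 50 min.

Regular 23.33 hours, overtime 2.83 hours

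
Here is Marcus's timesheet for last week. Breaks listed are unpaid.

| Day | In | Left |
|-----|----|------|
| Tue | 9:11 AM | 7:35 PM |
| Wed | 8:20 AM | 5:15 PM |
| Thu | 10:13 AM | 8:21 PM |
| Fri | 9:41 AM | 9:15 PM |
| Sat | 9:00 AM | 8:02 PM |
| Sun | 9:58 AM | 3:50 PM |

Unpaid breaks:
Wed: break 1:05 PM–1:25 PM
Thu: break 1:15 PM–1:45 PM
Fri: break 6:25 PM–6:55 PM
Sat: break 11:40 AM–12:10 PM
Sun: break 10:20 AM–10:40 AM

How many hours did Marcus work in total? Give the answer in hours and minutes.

Tue: 9:11 AM–7:35 PM = 10 h 24 min
Wed: 8:20 AM–5:15 PM = 8 h 55 min; less 20 min break → 8 h 35 min
Thu: 10:13 AM–8:21 PM = 10 h 8 min; less 30 min break → 9 h 38 min
Fri: 9:41 AM–9:15 PM = 11 h 34 min; less 30 min break → 11 h 4 min
Sat: 9:00 AM–8:02 PM = 11 h 2 min; less 30 min break → 10 h 32 min
Sun: 9:58 AM–3:50 PM = 5 h 52 min; less 20 min break → 5 h 32 min
Total: 10 h 24 min + 8 h 35 min + 9 h 38 min + 11 h 4 min + 10 h 32 min + 5 h 32 min = 55 h 45 min.

55 h 45 min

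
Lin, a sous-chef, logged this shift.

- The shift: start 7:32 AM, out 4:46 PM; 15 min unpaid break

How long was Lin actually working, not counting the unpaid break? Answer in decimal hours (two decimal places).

The shift: 7:32 AM–4:46 PM = 9 h 14 min; less 15 min break → 8 h 59 min

8.98 hours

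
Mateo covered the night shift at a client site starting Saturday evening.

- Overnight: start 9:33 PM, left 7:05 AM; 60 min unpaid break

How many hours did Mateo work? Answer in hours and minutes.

Overnight: 9:33 PM → midnight = 2 h 27 min; midnight → 7:05 AM = 7 h 5 min; span 9 h 32 min; less 60 min break → 8 h 32 min

8 h 32 min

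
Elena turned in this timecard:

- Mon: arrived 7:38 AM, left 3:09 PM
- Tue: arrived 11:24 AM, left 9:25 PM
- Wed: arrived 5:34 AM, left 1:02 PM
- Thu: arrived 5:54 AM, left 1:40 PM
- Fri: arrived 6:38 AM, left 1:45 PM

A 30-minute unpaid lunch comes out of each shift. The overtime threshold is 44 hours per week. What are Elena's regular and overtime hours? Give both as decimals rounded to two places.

Regular 37.38 hours, overtime 0.00 hours

Mon: 7:38 AM–3:09 PM = 7 h 31 min; less 30 min break → 7 h 1 min
Tue: 11:24 AM–9:25 PM = 10 h 1 min; less 30 min break → 9 h 31 min
Wed: 5:34 AM–1:02 PM = 7 h 28 min; less 30 min break → 6 h 58 min
Thu: 5:54 AM–1:40 PM = 7 h 46 min; less 30 min break → 7 h 16 min
Fri: 6:38 AM–1:45 PM = 7 h 7 min; less 30 min break → 6 h 37 min
Total worked: 37 h 23 min = 37.38 h.
Threshold 44 h → overtime 0 h 0 min, regular 37 h 23 min.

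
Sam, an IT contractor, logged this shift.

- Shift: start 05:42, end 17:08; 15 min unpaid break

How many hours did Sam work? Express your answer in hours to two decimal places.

11.18 hours

Shift: 05:42–17:08 = 11 h 26 min; less 15 min break → 11 h 11 min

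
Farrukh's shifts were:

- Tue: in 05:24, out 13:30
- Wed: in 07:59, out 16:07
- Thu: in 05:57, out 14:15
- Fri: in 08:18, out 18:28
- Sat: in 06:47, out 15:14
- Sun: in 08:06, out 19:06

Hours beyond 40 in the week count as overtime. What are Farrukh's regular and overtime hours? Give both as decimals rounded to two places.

Regular 40.00 hours, overtime 14.15 hours

Tue: 05:24–13:30 = 8 h 6 min
Wed: 07:59–16:07 = 8 h 8 min
Thu: 05:57–14:15 = 8 h 18 min
Fri: 08:18–18:28 = 10 h 10 min
Sat: 06:47–15:14 = 8 h 27 min
Sun: 08:06–19:06 = 11 h 0 min
Total worked: 54 h 9 min = 54.15 h.
Threshold 40 h → overtime 14 h 9 min, regular 40 h 0 min.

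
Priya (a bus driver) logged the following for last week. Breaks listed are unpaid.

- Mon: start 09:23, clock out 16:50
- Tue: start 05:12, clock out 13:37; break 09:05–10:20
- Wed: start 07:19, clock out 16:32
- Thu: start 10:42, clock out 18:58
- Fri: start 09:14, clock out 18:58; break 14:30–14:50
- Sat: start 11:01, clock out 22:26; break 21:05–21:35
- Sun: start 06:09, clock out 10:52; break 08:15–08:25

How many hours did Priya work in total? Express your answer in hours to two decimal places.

Mon: 09:23–16:50 = 7 h 27 min
Tue: 05:12–13:37 = 8 h 25 min; less 75 min break → 7 h 10 min
Wed: 07:19–16:32 = 9 h 13 min
Thu: 10:42–18:58 = 8 h 16 min
Fri: 09:14–18:58 = 9 h 44 min; less 20 min break → 9 h 24 min
Sat: 11:01–22:26 = 11 h 25 min; less 30 min break → 10 h 55 min
Sun: 06:09–10:52 = 4 h 43 min; less 10 min break → 4 h 33 min
Total: 7 h 27 min + 7 h 10 min + 9 h 13 min + 8 h 16 min + 9 h 24 min + 10 h 55 min + 4 h 33 min = 56 h 58 min.

56.97 hours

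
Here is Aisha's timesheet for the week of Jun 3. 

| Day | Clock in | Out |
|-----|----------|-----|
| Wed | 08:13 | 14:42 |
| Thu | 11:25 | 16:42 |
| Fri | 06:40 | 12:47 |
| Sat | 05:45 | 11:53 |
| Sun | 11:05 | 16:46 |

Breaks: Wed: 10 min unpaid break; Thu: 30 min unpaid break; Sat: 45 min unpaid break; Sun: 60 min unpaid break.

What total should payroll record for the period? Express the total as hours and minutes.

Wed: 08:13–14:42 = 6 h 29 min; less 10 min break → 6 h 19 min
Thu: 11:25–16:42 = 5 h 17 min; less 30 min break → 4 h 47 min
Fri: 06:40–12:47 = 6 h 7 min
Sat: 05:45–11:53 = 6 h 8 min; less 45 min break → 5 h 23 min
Sun: 11:05–16:46 = 5 h 41 min; less 60 min break → 4 h 41 min
Total: 6 h 19 min + 4 h 47 min + 6 h 7 min + 5 h 23 min + 4 h 41 min = 27 h 17 min.

27 h 17 min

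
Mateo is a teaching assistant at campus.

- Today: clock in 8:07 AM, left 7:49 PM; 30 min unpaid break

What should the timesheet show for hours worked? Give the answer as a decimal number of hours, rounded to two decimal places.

11.20 hours

Today: 8:07 AM–7:49 PM = 11 h 42 min; less 30 min break → 11 h 12 min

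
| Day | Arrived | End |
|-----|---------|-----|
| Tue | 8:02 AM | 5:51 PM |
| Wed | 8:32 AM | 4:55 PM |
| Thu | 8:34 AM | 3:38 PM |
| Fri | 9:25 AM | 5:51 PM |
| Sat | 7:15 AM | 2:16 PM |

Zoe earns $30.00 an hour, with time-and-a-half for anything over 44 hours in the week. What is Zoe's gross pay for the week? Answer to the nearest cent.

Tue: 8:02 AM–5:51 PM = 9 h 49 min
Wed: 8:32 AM–4:55 PM = 8 h 23 min
Thu: 8:34 AM–3:38 PM = 7 h 4 min
Fri: 9:25 AM–5:51 PM = 8 h 26 min
Sat: 7:15 AM–2:16 PM = 7 h 1 min
Total worked: 40 h 43 min = 2443 min.
Regular 40 h 43 min = 2443 min at $30.00/h; overtime 0 h 0 min = 0 min at $45.00/h.
Pay = (2443 × $30.00 + 0 × $45.00) ÷ 60 = $1221.50.

$1221.50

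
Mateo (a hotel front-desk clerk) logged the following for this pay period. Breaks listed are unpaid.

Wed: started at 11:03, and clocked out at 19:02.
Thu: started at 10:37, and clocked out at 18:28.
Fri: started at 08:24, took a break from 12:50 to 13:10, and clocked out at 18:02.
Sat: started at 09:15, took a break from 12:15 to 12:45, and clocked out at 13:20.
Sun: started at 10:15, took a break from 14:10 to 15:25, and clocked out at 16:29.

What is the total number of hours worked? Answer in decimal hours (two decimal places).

33.70 hours

Wed: 11:03–19:02 = 7 h 59 min
Thu: 10:37–18:28 = 7 h 51 min
Fri: 08:24–18:02 = 9 h 38 min; less 20 min break → 9 h 18 min
Sat: 09:15–13:20 = 4 h 5 min; less 30 min break → 3 h 35 min
Sun: 10:15–16:29 = 6 h 14 min; less 75 min break → 4 h 59 min
Total: 7 h 59 min + 7 h 51 min + 9 h 18 min + 3 h 35 min + 4 h 59 min = 33 h 42 min.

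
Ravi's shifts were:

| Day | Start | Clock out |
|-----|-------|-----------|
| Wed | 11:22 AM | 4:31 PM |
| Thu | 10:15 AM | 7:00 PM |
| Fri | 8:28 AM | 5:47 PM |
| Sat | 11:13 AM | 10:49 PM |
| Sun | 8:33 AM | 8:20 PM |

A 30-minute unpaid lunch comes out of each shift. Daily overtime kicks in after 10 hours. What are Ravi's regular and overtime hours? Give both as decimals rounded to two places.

Wed: 11:22 AM–4:31 PM = 5 h 9 min; less 30 min break → 4 h 39 min
Thu: 10:15 AM–7:00 PM = 8 h 45 min; less 30 min break → 8 h 15 min
Fri: 8:28 AM–5:47 PM = 9 h 19 min; less 30 min break → 8 h 49 min
Sat: 11:13 AM–10:49 PM = 11 h 36 min; less 30 min break → 11 h 6 min
Sun: 8:33 AM–8:20 PM = 11 h 47 min; less 30 min break → 11 h 17 min
Wed reg 4 h 39 min / OT 0 h 0 min; Thu reg 8 h 15 min / OT 0 h 0 min; Fri reg 8 h 49 min / OT 0 h 0 min; Sat reg 10 h 0 min / OT 1 h 6 min; Sun reg 10 h 0 min / OT 1 h 17 min.
Totals: regular 41 h 43 min, overtime 2 h 23 min.

Regular 41.72 hours, overtime 2.38 hours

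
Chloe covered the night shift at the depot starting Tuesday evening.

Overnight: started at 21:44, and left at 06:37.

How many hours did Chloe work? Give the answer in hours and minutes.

Overnight: 21:44 → midnight = 2 h 16 min; midnight → 06:37 = 6 h 37 min; span 8 h 53 min

8 h 53 min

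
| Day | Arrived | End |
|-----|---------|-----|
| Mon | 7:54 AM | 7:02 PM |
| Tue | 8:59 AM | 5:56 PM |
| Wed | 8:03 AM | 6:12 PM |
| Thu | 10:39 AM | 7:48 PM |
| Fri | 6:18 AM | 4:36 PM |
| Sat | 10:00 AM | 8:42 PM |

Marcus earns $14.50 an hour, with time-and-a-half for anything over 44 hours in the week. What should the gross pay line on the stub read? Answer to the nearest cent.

Mon: 7:54 AM–7:02 PM = 11 h 8 min
Tue: 8:59 AM–5:56 PM = 8 h 57 min
Wed: 8:03 AM–6:12 PM = 10 h 9 min
Thu: 10:39 AM–7:48 PM = 9 h 9 min
Fri: 6:18 AM–4:36 PM = 10 h 18 min
Sat: 10:00 AM–8:42 PM = 10 h 42 min
Total worked: 60 h 23 min = 3623 min.
Regular 44 h 0 min = 2640 min at $14.50/h; overtime 16 h 23 min = 983 min at $21.75/h.
Pay = (2640 × $14.50 + 983 × $21.75) ÷ 60 = $994.34.

$994.34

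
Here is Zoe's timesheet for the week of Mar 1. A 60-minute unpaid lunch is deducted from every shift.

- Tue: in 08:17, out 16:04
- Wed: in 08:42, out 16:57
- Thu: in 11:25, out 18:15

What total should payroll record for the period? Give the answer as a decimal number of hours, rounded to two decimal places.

19.87 hours

Tue: 08:17–16:04 = 7 h 47 min; less 60 min break → 6 h 47 min
Wed: 08:42–16:57 = 8 h 15 min; less 60 min break → 7 h 15 min
Thu: 11:25–18:15 = 6 h 50 min; less 60 min break → 5 h 50 min
Total: 6 h 47 min + 7 h 15 min + 5 h 50 min = 19 h 52 min.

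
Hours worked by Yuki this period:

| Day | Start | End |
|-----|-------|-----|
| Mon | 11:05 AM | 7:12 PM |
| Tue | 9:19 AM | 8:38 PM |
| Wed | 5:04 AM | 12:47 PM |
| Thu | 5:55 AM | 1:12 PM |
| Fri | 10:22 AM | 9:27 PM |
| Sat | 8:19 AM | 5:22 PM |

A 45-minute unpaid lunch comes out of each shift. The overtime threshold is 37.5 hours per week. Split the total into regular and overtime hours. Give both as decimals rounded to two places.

Mon: 11:05 AM–7:12 PM = 8 h 7 min; less 45 min break → 7 h 22 min
Tue: 9:19 AM–8:38 PM = 11 h 19 min; less 45 min break → 10 h 34 min
Wed: 5:04 AM–12:47 PM = 7 h 43 min; less 45 min break → 6 h 58 min
Thu: 5:55 AM–1:12 PM = 7 h 17 min; less 45 min break → 6 h 32 min
Fri: 10:22 AM–9:27 PM = 11 h 5 min; less 45 min break → 10 h 20 min
Sat: 8:19 AM–5:22 PM = 9 h 3 min; less 45 min break → 8 h 18 min
Total worked: 50 h 4 min = 50.07 h.
Threshold 37.5 h → overtime 12 h 34 min, regular 37 h 30 min.

Regular 37.50 hours, overtime 12.57 hours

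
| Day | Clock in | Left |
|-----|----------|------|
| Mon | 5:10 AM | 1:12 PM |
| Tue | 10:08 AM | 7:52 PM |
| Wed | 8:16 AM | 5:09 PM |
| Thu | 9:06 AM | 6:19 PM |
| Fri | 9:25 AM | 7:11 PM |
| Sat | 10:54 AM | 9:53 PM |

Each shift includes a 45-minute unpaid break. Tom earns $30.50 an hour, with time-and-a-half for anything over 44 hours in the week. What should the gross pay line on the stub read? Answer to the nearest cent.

Mon: 5:10 AM–1:12 PM = 8 h 2 min; less 45 min break → 7 h 17 min
Tue: 10:08 AM–7:52 PM = 9 h 44 min; less 45 min break → 8 h 59 min
Wed: 8:16 AM–5:09 PM = 8 h 53 min; less 45 min break → 8 h 8 min
Thu: 9:06 AM–6:19 PM = 9 h 13 min; less 45 min break → 8 h 28 min
Fri: 9:25 AM–7:11 PM = 9 h 46 min; less 45 min break → 9 h 1 min
Sat: 10:54 AM–9:53 PM = 10 h 59 min; less 45 min break → 10 h 14 min
Total worked: 52 h 7 min = 3127 min.
Regular 44 h 0 min = 2640 min at $30.50/h; overtime 8 h 7 min = 487 min at $45.75/h.
Pay = (2640 × $30.50 + 487 × $45.75) ÷ 60 = $1713.34.

$1713.34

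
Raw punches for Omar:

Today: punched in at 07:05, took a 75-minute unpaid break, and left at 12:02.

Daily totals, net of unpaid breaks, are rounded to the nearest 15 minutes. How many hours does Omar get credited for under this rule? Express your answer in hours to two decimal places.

Today: 07:05–12:02 = 4 h 57 min − 75 min = 3 h 42 min → rounds to 3 h 45 min

3.75 hours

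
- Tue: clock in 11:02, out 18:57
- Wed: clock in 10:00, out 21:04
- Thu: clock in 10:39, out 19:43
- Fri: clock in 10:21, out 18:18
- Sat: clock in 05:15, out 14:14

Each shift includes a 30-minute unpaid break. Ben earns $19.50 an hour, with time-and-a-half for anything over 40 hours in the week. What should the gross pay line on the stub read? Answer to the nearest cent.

Tue: 11:02–18:57 = 7 h 55 min; less 30 min break → 7 h 25 min
Wed: 10:00–21:04 = 11 h 4 min; less 30 min break → 10 h 34 min
Thu: 10:39–19:43 = 9 h 4 min; less 30 min break → 8 h 34 min
Fri: 10:21–18:18 = 7 h 57 min; less 30 min break → 7 h 27 min
Sat: 05:15–14:14 = 8 h 59 min; less 30 min break → 8 h 29 min
Total worked: 42 h 29 min = 2549 min.
Regular 40 h 0 min = 2400 min at $19.50/h; overtime 2 h 29 min = 149 min at $29.25/h.
Pay = (2400 × $19.50 + 149 × $29.25) ÷ 60 = $852.64.

$852.64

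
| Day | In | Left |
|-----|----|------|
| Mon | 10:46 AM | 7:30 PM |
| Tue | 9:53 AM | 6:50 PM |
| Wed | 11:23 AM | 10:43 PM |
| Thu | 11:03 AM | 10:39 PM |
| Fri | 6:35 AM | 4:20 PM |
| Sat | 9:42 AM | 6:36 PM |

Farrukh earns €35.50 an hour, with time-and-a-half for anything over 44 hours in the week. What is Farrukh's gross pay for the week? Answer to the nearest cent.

Mon: 10:46 AM–7:30 PM = 8 h 44 min
Tue: 9:53 AM–6:50 PM = 8 h 57 min
Wed: 11:23 AM–10:43 PM = 11 h 20 min
Thu: 11:03 AM–10:39 PM = 11 h 36 min
Fri: 6:35 AM–4:20 PM = 9 h 45 min
Sat: 9:42 AM–6:36 PM = 8 h 54 min
Total worked: 59 h 16 min = 3556 min.
Regular 44 h 0 min = 2640 min at €35.50/h; overtime 15 h 16 min = 916 min at €53.25/h.
Pay = (2640 × €35.50 + 916 × €53.25) ÷ 60 = €2374.95.

€2374.95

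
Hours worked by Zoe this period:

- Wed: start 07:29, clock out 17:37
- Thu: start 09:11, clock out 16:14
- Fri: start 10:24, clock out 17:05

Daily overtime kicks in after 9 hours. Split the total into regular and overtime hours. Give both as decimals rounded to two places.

Regular 22.73 hours, overtime 1.13 hours

Wed: 07:29–17:37 = 10 h 8 min
Thu: 09:11–16:14 = 7 h 3 min
Fri: 10:24–17:05 = 6 h 41 min
Wed reg 9 h 0 min / OT 1 h 8 min; Thu reg 7 h 3 min / OT 0 h 0 min; Fri reg 6 h 41 min / OT 0 h 0 min.
Totals: regular 22 h 44 min, overtime 1 h 8 min.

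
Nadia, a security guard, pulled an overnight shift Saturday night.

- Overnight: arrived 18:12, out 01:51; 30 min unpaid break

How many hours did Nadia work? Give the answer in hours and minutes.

Overnight: 18:12 → midnight = 5 h 48 min; midnight → 01:51 = 1 h 51 min; span 7 h 39 min; less 30 min break → 7 h 9 min

7 h 9 min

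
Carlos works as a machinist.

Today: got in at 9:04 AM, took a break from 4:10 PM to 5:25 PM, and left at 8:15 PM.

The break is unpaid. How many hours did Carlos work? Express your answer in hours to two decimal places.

9.93 hours

Today: 9:04 AM–8:15 PM = 11 h 11 min; less 75 min break → 9 h 56 min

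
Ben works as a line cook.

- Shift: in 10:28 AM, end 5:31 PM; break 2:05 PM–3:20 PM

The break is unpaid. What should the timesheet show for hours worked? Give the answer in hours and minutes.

Shift: 10:28 AM–5:31 PM = 7 h 3 min; less 75 min break → 5 h 48 min

5 h 48 min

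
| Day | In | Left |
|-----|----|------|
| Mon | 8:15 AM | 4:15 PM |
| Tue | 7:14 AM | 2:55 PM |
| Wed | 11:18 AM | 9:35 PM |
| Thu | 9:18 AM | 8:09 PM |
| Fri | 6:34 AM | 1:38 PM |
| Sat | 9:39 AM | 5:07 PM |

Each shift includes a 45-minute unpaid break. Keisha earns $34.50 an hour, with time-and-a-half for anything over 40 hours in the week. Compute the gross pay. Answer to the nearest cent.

Mon: 8:15 AM–4:15 PM = 8 h 0 min; less 45 min break → 7 h 15 min
Tue: 7:14 AM–2:55 PM = 7 h 41 min; less 45 min break → 6 h 56 min
Wed: 11:18 AM–9:35 PM = 10 h 17 min; less 45 min break → 9 h 32 min
Thu: 9:18 AM–8:09 PM = 10 h 51 min; less 45 min break → 10 h 6 min
Fri: 6:34 AM–1:38 PM = 7 h 4 min; less 45 min break → 6 h 19 min
Sat: 9:39 AM–5:07 PM = 7 h 28 min; less 45 min break → 6 h 43 min
Total worked: 46 h 51 min = 2811 min.
Regular 40 h 0 min = 2400 min at $34.50/h; overtime 6 h 51 min = 411 min at $51.75/h.
Pay = (2400 × $34.50 + 411 × $51.75) ÷ 60 = $1734.49.

$1734.49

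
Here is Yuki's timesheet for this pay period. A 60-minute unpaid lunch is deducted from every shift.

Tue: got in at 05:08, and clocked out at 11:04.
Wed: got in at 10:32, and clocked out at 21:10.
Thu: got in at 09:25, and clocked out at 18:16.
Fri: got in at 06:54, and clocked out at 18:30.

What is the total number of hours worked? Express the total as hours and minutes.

33 h 1 min

Tue: 05:08–11:04 = 5 h 56 min; less 60 min break → 4 h 56 min
Wed: 10:32–21:10 = 10 h 38 min; less 60 min break → 9 h 38 min
Thu: 09:25–18:16 = 8 h 51 min; less 60 min break → 7 h 51 min
Fri: 06:54–18:30 = 11 h 36 min; less 60 min break → 10 h 36 min
Total: 4 h 56 min + 9 h 38 min + 7 h 51 min + 10 h 36 min = 33 h 1 min.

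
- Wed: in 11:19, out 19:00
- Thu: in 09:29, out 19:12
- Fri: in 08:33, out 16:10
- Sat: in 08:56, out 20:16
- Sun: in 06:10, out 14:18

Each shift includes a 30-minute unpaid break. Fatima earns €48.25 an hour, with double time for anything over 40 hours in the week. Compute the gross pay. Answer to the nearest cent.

€2121.39

Wed: 11:19–19:00 = 7 h 41 min; less 30 min break → 7 h 11 min
Thu: 09:29–19:12 = 9 h 43 min; less 30 min break → 9 h 13 min
Fri: 08:33–16:10 = 7 h 37 min; less 30 min break → 7 h 7 min
Sat: 08:56–20:16 = 11 h 20 min; less 30 min break → 10 h 50 min
Sun: 06:10–14:18 = 8 h 8 min; less 30 min break → 7 h 38 min
Total worked: 41 h 59 min = 2519 min.
Regular 40 h 0 min = 2400 min at €48.25/h; overtime 1 h 59 min = 119 min at €96.50/h.
Pay = (2400 × €48.25 + 119 × €96.50) ÷ 60 = €2121.39.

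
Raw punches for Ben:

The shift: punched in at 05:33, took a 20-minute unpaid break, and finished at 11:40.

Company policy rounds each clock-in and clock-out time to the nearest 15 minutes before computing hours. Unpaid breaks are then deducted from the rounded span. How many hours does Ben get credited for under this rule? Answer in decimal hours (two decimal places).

5.92 hours

The shift: in 05:33→05:30, out 11:40→11:45; 6 h 15 min − 20 min = 5 h 55 min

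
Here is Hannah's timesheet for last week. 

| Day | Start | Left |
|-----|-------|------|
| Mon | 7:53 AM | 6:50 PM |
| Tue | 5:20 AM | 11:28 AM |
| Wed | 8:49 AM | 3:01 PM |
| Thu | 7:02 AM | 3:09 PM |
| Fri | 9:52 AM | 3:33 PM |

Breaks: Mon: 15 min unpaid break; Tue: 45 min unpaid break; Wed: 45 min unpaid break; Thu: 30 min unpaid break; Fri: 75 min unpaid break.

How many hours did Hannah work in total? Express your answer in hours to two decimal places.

Mon: 7:53 AM–6:50 PM = 10 h 57 min; less 15 min break → 10 h 42 min
Tue: 5:20 AM–11:28 AM = 6 h 8 min; less 45 min break → 5 h 23 min
Wed: 8:49 AM–3:01 PM = 6 h 12 min; less 45 min break → 5 h 27 min
Thu: 7:02 AM–3:09 PM = 8 h 7 min; less 30 min break → 7 h 37 min
Fri: 9:52 AM–3:33 PM = 5 h 41 min; less 75 min break → 4 h 26 min
Total: 10 h 42 min + 5 h 23 min + 5 h 27 min + 7 h 37 min + 4 h 26 min = 33 h 35 min.

33.58 hours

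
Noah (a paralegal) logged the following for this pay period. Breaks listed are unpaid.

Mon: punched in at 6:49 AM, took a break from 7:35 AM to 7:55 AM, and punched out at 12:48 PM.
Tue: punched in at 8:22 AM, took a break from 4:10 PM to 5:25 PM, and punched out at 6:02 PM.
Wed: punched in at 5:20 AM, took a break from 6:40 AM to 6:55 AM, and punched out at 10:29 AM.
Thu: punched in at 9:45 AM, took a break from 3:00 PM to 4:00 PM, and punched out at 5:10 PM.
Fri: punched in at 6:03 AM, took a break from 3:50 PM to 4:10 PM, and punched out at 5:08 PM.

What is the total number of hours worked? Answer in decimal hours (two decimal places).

Mon: 6:49 AM–12:48 PM = 5 h 59 min; less 20 min break → 5 h 39 min
Tue: 8:22 AM–6:02 PM = 9 h 40 min; less 75 min break → 8 h 25 min
Wed: 5:20 AM–10:29 AM = 5 h 9 min; less 15 min break → 4 h 54 min
Thu: 9:45 AM–5:10 PM = 7 h 25 min; less 60 min break → 6 h 25 min
Fri: 6:03 AM–5:08 PM = 11 h 5 min; less 20 min break → 10 h 45 min
Total: 5 h 39 min + 8 h 25 min + 4 h 54 min + 6 h 25 min + 10 h 45 min = 36 h 8 min.

36.13 hours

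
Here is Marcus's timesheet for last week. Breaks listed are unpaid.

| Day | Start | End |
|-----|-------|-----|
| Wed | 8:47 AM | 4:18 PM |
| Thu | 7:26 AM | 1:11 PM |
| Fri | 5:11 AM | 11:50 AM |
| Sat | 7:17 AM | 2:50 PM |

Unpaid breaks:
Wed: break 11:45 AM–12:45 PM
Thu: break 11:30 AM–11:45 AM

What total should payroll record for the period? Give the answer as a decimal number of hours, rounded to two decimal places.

26.22 hours

Wed: 8:47 AM–4:18 PM = 7 h 31 min; less 60 min break → 6 h 31 min
Thu: 7:26 AM–1:11 PM = 5 h 45 min; less 15 min break → 5 h 30 min
Fri: 5:11 AM–11:50 AM = 6 h 39 min
Sat: 7:17 AM–2:50 PM = 7 h 33 min
Total: 6 h 31 min + 5 h 30 min + 6 h 39 min + 7 h 33 min = 26 h 13 min.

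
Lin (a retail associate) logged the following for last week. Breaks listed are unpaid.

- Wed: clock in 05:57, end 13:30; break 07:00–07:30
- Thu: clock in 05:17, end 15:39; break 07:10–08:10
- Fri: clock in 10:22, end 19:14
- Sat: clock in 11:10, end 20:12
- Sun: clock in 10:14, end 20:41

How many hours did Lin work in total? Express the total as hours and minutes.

Wed: 05:57–13:30 = 7 h 33 min; less 30 min break → 7 h 3 min
Thu: 05:17–15:39 = 10 h 22 min; less 60 min break → 9 h 22 min
Fri: 10:22–19:14 = 8 h 52 min
Sat: 11:10–20:12 = 9 h 2 min
Sun: 10:14–20:41 = 10 h 27 min
Total: 7 h 3 min + 9 h 22 min + 8 h 52 min + 9 h 2 min + 10 h 27 min = 44 h 46 min.

44 h 46 min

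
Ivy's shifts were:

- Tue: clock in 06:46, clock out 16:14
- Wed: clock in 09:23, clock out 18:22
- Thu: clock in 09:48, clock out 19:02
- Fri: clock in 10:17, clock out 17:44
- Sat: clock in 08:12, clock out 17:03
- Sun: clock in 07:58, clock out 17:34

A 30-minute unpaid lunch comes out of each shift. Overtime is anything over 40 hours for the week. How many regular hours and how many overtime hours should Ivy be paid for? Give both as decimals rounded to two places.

Tue: 06:46–16:14 = 9 h 28 min; less 30 min break → 8 h 58 min
Wed: 09:23–18:22 = 8 h 59 min; less 30 min break → 8 h 29 min
Thu: 09:48–19:02 = 9 h 14 min; less 30 min break → 8 h 44 min
Fri: 10:17–17:44 = 7 h 27 min; less 30 min break → 6 h 57 min
Sat: 08:12–17:03 = 8 h 51 min; less 30 min break → 8 h 21 min
Sun: 07:58–17:34 = 9 h 36 min; less 30 min break → 9 h 6 min
Total worked: 50 h 35 min = 50.58 h.
Threshold 40 h → overtime 10 h 35 min, regular 40 h 0 min.

Regular 40.00 hours, overtime 10.58 hours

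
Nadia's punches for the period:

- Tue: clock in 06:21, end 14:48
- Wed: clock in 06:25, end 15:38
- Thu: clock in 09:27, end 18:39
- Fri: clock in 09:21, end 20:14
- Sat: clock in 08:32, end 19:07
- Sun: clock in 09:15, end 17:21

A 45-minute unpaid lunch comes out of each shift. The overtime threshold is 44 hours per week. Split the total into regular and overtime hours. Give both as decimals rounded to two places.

Tue: 06:21–14:48 = 8 h 27 min; less 45 min break → 7 h 42 min
Wed: 06:25–15:38 = 9 h 13 min; less 45 min break → 8 h 28 min
Thu: 09:27–18:39 = 9 h 12 min; less 45 min break → 8 h 27 min
Fri: 09:21–20:14 = 10 h 53 min; less 45 min break → 10 h 8 min
Sat: 08:32–19:07 = 10 h 35 min; less 45 min break → 9 h 50 min
Sun: 09:15–17:21 = 8 h 6 min; less 45 min break → 7 h 21 min
Total worked: 51 h 56 min = 51.93 h.
Threshold 44 h → overtime 7 h 56 min, regular 44 h 0 min.

Regular 44.00 hours, overtime 7.93 hours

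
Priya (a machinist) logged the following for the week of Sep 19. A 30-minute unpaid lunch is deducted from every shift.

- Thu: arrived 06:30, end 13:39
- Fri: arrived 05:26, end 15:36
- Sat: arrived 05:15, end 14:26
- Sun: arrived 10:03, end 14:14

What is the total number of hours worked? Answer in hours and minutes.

Thu: 06:30–13:39 = 7 h 9 min; less 30 min break → 6 h 39 min
Fri: 05:26–15:36 = 10 h 10 min; less 30 min break → 9 h 40 min
Sat: 05:15–14:26 = 9 h 11 min; less 30 min break → 8 h 41 min
Sun: 10:03–14:14 = 4 h 11 min; less 30 min break → 3 h 41 min
Total: 6 h 39 min + 9 h 40 min + 8 h 41 min + 3 h 41 min = 28 h 41 min.

28 h 41 min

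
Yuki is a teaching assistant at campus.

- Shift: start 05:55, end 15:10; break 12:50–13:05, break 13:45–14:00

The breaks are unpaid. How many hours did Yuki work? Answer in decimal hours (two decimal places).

Shift: 05:55–15:10 = 9 h 15 min; less 30 min break → 8 h 45 min

8.75 hours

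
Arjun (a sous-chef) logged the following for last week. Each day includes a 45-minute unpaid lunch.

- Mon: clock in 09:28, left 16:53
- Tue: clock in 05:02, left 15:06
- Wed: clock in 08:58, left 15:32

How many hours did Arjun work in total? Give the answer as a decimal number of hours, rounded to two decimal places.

21.80 hours

Mon: 09:28–16:53 = 7 h 25 min; less 45 min break → 6 h 40 min
Tue: 05:02–15:06 = 10 h 4 min; less 45 min break → 9 h 19 min
Wed: 08:58–15:32 = 6 h 34 min; less 45 min break → 5 h 49 min
Total: 6 h 40 min + 9 h 19 min + 5 h 49 min = 21 h 48 min.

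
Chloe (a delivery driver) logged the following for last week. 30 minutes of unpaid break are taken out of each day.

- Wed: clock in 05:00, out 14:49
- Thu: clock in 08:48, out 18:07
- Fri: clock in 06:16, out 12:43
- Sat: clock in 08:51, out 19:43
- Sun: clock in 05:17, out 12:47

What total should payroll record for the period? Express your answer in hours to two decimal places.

41.45 hours

Wed: 05:00–14:49 = 9 h 49 min; less 30 min break → 9 h 19 min
Thu: 08:48–18:07 = 9 h 19 min; less 30 min break → 8 h 49 min
Fri: 06:16–12:43 = 6 h 27 min; less 30 min break → 5 h 57 min
Sat: 08:51–19:43 = 10 h 52 min; less 30 min break → 10 h 22 min
Sun: 05:17–12:47 = 7 h 30 min; less 30 min break → 7 h 0 min
Total: 9 h 19 min + 8 h 49 min + 5 h 57 min + 10 h 22 min + 7 h 0 min = 41 h 27 min.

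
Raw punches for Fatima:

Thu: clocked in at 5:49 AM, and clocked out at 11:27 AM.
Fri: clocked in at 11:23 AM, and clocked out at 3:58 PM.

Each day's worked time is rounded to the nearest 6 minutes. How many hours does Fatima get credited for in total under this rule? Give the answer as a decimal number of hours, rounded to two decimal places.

Thu: 5:49 AM–11:27 AM = 5 h 38 min → rounds to 5 h 36 min
Fri: 11:23 AM–3:58 PM = 4 h 35 min → rounds to 4 h 36 min
Total credited: 10 h 12 min.

10.20 hours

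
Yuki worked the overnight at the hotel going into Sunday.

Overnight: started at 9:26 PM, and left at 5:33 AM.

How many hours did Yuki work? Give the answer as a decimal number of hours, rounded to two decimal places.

8.12 hours

Overnight: 9:26 PM → midnight = 2 h 34 min; midnight → 5:33 AM = 5 h 33 min; span 8 h 7 min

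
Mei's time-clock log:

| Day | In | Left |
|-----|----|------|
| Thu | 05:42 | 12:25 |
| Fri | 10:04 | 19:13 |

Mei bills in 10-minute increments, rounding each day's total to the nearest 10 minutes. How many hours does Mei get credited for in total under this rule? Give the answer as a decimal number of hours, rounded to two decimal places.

Thu: 05:42–12:25 = 6 h 43 min → rounds to 6 h 40 min
Fri: 10:04–19:13 = 9 h 9 min → rounds to 9 h 10 min
Total credited: 15 h 50 min.

15.83 hours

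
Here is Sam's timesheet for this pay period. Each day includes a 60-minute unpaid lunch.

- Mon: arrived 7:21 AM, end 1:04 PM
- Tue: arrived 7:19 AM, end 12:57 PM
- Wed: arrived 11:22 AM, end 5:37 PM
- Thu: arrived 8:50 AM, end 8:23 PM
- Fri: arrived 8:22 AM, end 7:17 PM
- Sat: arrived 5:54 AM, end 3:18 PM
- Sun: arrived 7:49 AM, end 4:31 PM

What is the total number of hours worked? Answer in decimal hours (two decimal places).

51.17 hours

Mon: 7:21 AM–1:04 PM = 5 h 43 min; less 60 min break → 4 h 43 min
Tue: 7:19 AM–12:57 PM = 5 h 38 min; less 60 min break → 4 h 38 min
Wed: 11:22 AM–5:37 PM = 6 h 15 min; less 60 min break → 5 h 15 min
Thu: 8:50 AM–8:23 PM = 11 h 33 min; less 60 min break → 10 h 33 min
Fri: 8:22 AM–7:17 PM = 10 h 55 min; less 60 min break → 9 h 55 min
Sat: 5:54 AM–3:18 PM = 9 h 24 min; less 60 min break → 8 h 24 min
Sun: 7:49 AM–4:31 PM = 8 h 42 min; less 60 min break → 7 h 42 min
Total: 4 h 43 min + 4 h 38 min + 5 h 15 min + 10 h 33 min + 9 h 55 min + 8 h 24 min + 7 h 42 min = 51 h 10 min.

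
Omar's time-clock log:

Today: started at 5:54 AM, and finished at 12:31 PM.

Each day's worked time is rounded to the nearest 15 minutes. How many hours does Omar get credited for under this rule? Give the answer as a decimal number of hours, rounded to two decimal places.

Today: 5:54 AM–12:31 PM = 6 h 37 min → rounds to 6 h 30 min

6.50 hours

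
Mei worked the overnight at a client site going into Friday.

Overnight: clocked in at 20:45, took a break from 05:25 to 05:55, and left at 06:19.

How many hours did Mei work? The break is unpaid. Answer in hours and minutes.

9 h 4 min

Overnight: 20:45 → midnight = 3 h 15 min; midnight → 06:19 = 6 h 19 min; span 9 h 34 min; less 30 min break → 9 h 4 min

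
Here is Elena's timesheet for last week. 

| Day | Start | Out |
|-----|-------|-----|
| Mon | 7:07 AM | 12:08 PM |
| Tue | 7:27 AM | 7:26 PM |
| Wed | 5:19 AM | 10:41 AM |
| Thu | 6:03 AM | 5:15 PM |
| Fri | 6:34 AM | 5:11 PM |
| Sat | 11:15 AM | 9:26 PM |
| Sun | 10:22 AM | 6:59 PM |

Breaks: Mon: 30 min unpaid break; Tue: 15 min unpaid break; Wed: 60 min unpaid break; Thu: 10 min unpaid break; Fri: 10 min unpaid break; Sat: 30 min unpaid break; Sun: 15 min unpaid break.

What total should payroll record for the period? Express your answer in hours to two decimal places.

Mon: 7:07 AM–12:08 PM = 5 h 1 min; less 30 min break → 4 h 31 min
Tue: 7:27 AM–7:26 PM = 11 h 59 min; less 15 min break → 11 h 44 min
Wed: 5:19 AM–10:41 AM = 5 h 22 min; less 60 min break → 4 h 22 min
Thu: 6:03 AM–5:15 PM = 11 h 12 min; less 10 min break → 11 h 2 min
Fri: 6:34 AM–5:11 PM = 10 h 37 min; less 10 min break → 10 h 27 min
Sat: 11:15 AM–9:26 PM = 10 h 11 min; less 30 min break → 9 h 41 min
Sun: 10:22 AM–6:59 PM = 8 h 37 min; less 15 min break → 8 h 22 min
Total: 4 h 31 min + 11 h 44 min + 4 h 22 min + 11 h 2 min + 10 h 27 min + 9 h 41 min + 8 h 22 min = 60 h 9 min.

60.15 hours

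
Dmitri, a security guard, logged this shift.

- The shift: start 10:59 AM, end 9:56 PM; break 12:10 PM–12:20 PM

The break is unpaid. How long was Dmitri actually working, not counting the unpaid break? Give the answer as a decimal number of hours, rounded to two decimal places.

The shift: 10:59 AM–9:56 PM = 10 h 57 min; less 10 min break → 10 h 47 min

10.78 hours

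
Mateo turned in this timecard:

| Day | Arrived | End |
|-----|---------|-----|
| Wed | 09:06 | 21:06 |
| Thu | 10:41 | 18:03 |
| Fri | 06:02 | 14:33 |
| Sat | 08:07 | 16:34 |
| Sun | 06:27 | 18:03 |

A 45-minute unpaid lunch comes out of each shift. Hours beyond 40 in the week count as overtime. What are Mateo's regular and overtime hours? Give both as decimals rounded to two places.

Wed: 09:06–21:06 = 12 h 0 min; less 45 min break → 11 h 15 min
Thu: 10:41–18:03 = 7 h 22 min; less 45 min break → 6 h 37 min
Fri: 06:02–14:33 = 8 h 31 min; less 45 min break → 7 h 46 min
Sat: 08:07–16:34 = 8 h 27 min; less 45 min break → 7 h 42 min
Sun: 06:27–18:03 = 11 h 36 min; less 45 min break → 10 h 51 min
Total worked: 44 h 11 min = 44.18 h.
Threshold 40 h → overtime 4 h 11 min, regular 40 h 0 min.

Regular 40.00 hours, overtime 4.18 hours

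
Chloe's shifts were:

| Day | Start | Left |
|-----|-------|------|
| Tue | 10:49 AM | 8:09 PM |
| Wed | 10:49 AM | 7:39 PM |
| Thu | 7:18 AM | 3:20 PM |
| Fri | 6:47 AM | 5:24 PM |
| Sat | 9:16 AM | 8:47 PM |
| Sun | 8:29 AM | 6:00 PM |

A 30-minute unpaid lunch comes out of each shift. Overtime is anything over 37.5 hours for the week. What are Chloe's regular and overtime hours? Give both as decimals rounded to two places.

Tue: 10:49 AM–8:09 PM = 9 h 20 min; less 30 min break → 8 h 50 min
Wed: 10:49 AM–7:39 PM = 8 h 50 min; less 30 min break → 8 h 20 min
Thu: 7:18 AM–3:20 PM = 8 h 2 min; less 30 min break → 7 h 32 min
Fri: 6:47 AM–5:24 PM = 10 h 37 min; less 30 min break → 10 h 7 min
Sat: 9:16 AM–8:47 PM = 11 h 31 min; less 30 min break → 11 h 1 min
Sun: 8:29 AM–6:00 PM = 9 h 31 min; less 30 min break → 9 h 1 min
Total worked: 54 h 51 min = 54.85 h.
Threshold 37.5 h → overtime 17 h 21 min, regular 37 h 30 min.

Regular 37.50 hours, overtime 17.35 hours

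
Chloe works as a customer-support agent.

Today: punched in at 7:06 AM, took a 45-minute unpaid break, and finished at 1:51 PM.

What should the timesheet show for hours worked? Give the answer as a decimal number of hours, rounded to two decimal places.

6.00 hours

Today: 7:06 AM–1:51 PM = 6 h 45 min; less 45 min break → 6 h 0 min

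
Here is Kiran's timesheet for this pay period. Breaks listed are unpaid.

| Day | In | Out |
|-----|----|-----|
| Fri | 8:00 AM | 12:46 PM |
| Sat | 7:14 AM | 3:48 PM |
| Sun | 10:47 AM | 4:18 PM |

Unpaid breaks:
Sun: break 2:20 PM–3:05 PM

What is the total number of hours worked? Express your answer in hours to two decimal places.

18.10 hours

Fri: 8:00 AM–12:46 PM = 4 h 46 min
Sat: 7:14 AM–3:48 PM = 8 h 34 min
Sun: 10:47 AM–4:18 PM = 5 h 31 min; less 45 min break → 4 h 46 min
Total: 4 h 46 min + 8 h 34 min + 4 h 46 min = 18 h 6 min.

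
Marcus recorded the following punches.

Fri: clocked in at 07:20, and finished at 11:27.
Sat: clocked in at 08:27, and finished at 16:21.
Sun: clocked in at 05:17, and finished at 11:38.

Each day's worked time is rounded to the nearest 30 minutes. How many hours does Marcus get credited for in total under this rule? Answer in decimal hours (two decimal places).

Fri: 07:20–11:27 = 4 h 7 min → rounds to 4 h 0 min
Sat: 08:27–16:21 = 7 h 54 min → rounds to 8 h 0 min
Sun: 05:17–11:38 = 6 h 21 min → rounds to 6 h 30 min
Total credited: 18 h 30 min.

18.50 hours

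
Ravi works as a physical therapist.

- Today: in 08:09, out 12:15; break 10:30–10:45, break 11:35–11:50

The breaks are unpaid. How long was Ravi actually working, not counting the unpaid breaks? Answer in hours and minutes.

Today: 08:09–12:15 = 4 h 6 min; less 30 min break → 3 h 36 min

3 h 36 min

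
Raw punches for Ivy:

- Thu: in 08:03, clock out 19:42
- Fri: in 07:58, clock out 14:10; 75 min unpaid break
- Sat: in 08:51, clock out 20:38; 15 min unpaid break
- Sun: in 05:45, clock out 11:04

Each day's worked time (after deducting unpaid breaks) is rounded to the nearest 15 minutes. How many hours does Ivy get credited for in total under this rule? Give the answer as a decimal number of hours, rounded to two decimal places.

Thu: 08:03–19:42 = 11 h 39 min → rounds to 11 h 45 min
Fri: 07:58–14:10 = 6 h 12 min − 75 min = 4 h 57 min → rounds to 5 h 0 min
Sat: 08:51–20:38 = 11 h 47 min − 15 min = 11 h 32 min → rounds to 11 h 30 min
Sun: 05:45–11:04 = 5 h 19 min → rounds to 5 h 15 min
Total credited: 33 h 30 min.

33.50 hours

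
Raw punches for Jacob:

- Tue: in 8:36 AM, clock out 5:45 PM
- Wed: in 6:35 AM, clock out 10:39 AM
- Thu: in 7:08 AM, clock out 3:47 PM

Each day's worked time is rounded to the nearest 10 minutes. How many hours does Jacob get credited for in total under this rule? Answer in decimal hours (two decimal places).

21.83 hours

Tue: 8:36 AM–5:45 PM = 9 h 9 min → rounds to 9 h 10 min
Wed: 6:35 AM–10:39 AM = 4 h 4 min → rounds to 4 h 0 min
Thu: 7:08 AM–3:47 PM = 8 h 39 min → rounds to 8 h 40 min
Total credited: 21 h 50 min.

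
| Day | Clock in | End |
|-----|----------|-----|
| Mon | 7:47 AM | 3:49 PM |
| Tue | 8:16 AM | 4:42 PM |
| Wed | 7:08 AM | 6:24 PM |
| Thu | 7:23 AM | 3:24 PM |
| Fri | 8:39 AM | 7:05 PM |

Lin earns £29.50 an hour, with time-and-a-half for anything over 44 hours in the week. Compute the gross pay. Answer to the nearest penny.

£1394.61

Mon: 7:47 AM–3:49 PM = 8 h 2 min
Tue: 8:16 AM–4:42 PM = 8 h 26 min
Wed: 7:08 AM–6:24 PM = 11 h 16 min
Thu: 7:23 AM–3:24 PM = 8 h 1 min
Fri: 8:39 AM–7:05 PM = 10 h 26 min
Total worked: 46 h 11 min = 2771 min.
Regular 44 h 0 min = 2640 min at £29.50/h; overtime 2 h 11 min = 131 min at £44.25/h.
Pay = (2640 × £29.50 + 131 × £44.25) ÷ 60 = £1394.61.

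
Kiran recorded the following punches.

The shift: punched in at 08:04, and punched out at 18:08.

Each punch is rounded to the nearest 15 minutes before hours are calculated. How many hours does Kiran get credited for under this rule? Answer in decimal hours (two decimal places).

10.25 hours

The shift: in 08:04→08:00, out 18:08→18:15; 10 h 15 min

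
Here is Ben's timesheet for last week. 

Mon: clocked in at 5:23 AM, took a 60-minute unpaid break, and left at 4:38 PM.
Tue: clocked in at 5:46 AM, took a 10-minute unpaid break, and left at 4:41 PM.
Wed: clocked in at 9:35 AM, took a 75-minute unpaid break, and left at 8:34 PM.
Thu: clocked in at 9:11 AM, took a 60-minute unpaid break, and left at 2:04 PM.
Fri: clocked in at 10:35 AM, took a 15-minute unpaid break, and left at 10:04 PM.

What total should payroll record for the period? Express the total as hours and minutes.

45 h 51 min

Mon: 5:23 AM–4:38 PM = 11 h 15 min; less 60 min break → 10 h 15 min
Tue: 5:46 AM–4:41 PM = 10 h 55 min; less 10 min break → 10 h 45 min
Wed: 9:35 AM–8:34 PM = 10 h 59 min; less 75 min break → 9 h 44 min
Thu: 9:11 AM–2:04 PM = 4 h 53 min; less 60 min break → 3 h 53 min
Fri: 10:35 AM–10:04 PM = 11 h 29 min; less 15 min break → 11 h 14 min
Total: 10 h 15 min + 10 h 45 min + 9 h 44 min + 3 h 53 min + 11 h 14 min = 45 h 51 min.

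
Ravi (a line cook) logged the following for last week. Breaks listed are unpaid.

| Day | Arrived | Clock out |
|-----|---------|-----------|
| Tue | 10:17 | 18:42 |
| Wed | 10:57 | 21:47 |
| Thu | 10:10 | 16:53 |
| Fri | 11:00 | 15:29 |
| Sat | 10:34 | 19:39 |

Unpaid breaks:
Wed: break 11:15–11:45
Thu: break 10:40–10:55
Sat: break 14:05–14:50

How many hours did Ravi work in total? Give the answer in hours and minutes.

Tue: 10:17–18:42 = 8 h 25 min
Wed: 10:57–21:47 = 10 h 50 min; less 30 min break → 10 h 20 min
Thu: 10:10–16:53 = 6 h 43 min; less 15 min break → 6 h 28 min
Fri: 11:00–15:29 = 4 h 29 min
Sat: 10:34–19:39 = 9 h 5 min; less 45 min break → 8 h 20 min
Total: 8 h 25 min + 10 h 20 min + 6 h 28 min + 4 h 29 min + 8 h 20 min = 38 h 2 min.

38 h 2 min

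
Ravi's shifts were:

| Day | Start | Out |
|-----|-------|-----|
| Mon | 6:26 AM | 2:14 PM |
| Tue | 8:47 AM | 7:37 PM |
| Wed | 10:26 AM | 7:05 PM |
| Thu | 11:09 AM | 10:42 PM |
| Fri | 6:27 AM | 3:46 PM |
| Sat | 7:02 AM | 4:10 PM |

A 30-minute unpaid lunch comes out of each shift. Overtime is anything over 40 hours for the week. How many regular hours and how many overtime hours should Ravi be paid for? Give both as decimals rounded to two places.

Regular 40.00 hours, overtime 14.28 hours

Mon: 6:26 AM–2:14 PM = 7 h 48 min; less 30 min break → 7 h 18 min
Tue: 8:47 AM–7:37 PM = 10 h 50 min; less 30 min break → 10 h 20 min
Wed: 10:26 AM–7:05 PM = 8 h 39 min; less 30 min break → 8 h 9 min
Thu: 11:09 AM–10:42 PM = 11 h 33 min; less 30 min break → 11 h 3 min
Fri: 6:27 AM–3:46 PM = 9 h 19 min; less 30 min break → 8 h 49 min
Sat: 7:02 AM–4:10 PM = 9 h 8 min; less 30 min break → 8 h 38 min
Total worked: 54 h 17 min = 54.28 h.
Threshold 40 h → overtime 14 h 17 min, regular 40 h 0 min.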